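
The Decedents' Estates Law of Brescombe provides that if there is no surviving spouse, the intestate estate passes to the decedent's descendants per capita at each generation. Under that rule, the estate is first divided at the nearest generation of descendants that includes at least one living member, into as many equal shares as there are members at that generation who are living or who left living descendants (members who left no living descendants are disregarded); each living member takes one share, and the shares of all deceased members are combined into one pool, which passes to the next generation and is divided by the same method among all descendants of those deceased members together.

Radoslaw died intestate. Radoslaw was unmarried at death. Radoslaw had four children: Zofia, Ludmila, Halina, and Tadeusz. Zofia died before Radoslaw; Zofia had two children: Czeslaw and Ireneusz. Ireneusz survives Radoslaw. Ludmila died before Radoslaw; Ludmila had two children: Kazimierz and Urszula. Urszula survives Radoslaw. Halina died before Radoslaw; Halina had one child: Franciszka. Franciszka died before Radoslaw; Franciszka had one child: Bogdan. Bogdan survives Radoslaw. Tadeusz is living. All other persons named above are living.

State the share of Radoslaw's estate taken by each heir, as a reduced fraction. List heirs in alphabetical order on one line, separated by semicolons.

Bogdan 3/20; Czeslaw 3/20; Ireneusz 3/20; Kazimierz 3/20; Tadeusz 1/4; Urszula 3/20

There is no surviving spouse, so the entire estate passes to Radoslaw's descendants per capita at each generation.
At generation 1 (Zofia, Ludmila, Halina, Tadeusz) there are 4 shares of (1)/4 = 1/4 each.
Living: Tadeusz — each takes 1/4.
Deceased: Zofia, Ludmila, and Halina. Their combined 3/4 is pooled and carried to generation 2.
At generation 2 (Czeslaw, Ireneusz, Kazimierz, Urszula, Franciszka) there are 5 shares of (3/4)/5 = 3/20 each.
Living: Czeslaw, Ireneusz, Kazimierz, and Urszula — each takes 3/20.
Deceased: Franciszka. That 3/20 share is carried to generation 3.
At generation 3 (Bogdan) there are 1 shares of (3/20)/1 = 3/20 each.
Living: Bogdan — each takes 3/20.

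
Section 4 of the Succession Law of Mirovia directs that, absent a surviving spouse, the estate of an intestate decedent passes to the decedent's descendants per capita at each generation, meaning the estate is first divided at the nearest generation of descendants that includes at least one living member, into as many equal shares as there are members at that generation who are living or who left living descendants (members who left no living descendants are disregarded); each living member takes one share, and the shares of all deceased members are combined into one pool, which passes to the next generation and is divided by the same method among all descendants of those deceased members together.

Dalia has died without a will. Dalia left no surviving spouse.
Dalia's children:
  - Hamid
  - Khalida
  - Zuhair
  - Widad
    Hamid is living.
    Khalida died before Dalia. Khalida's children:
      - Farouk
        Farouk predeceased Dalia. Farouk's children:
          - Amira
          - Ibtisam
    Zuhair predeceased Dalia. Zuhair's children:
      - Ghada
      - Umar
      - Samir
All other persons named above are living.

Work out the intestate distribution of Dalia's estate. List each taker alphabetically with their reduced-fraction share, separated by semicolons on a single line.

Amira 1/16; Ghada 1/8; Hamid 1/4; Ibtisam 1/16; Samir 1/8; Umar 1/8; Widad 1/4

There is no surviving spouse, so the entire estate passes to Dalia's descendants per capita at each generation.
At generation 1 (Hamid, Khalida, Zuhair, Widad) there are 4 shares of (1)/4 = 1/4 each.
Living: Hamid and Widad — each takes 1/4.
Deceased: Khalida and Zuhair. Their combined 1/2 is pooled and carried to generation 2.
At generation 2 (Farouk, Ghada, Umar, Samir) there are 4 shares of (1/2)/4 = 1/8 each.
Living: Ghada, Umar, and Samir — each takes 1/8.
Deceased: Farouk. That 1/8 share is carried to generation 3.
At generation 3 (Amira, Ibtisam) there are 2 shares of (1/8)/2 = 1/16 each.
Living: Amira and Ibtisam — each takes 1/16.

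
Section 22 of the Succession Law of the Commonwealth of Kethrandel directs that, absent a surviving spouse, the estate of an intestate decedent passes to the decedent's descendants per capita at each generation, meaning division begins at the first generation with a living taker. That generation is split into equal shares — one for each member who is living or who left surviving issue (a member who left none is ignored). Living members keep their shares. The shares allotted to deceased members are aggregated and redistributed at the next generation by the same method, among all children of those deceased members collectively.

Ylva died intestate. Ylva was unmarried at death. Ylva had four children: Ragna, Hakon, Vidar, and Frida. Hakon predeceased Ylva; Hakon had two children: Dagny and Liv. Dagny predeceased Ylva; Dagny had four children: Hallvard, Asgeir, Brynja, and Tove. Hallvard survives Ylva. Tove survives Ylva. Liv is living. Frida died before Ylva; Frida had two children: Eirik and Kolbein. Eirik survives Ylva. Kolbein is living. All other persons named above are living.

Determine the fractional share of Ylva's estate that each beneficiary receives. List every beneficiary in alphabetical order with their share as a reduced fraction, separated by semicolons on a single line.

There is no surviving spouse, so the entire estate passes to Ylva's descendants per capita at each generation.
At generation 1 (Ragna, Hakon, Vidar, Frida) there are 4 shares of (1)/4 = 1/4 each.
Living: Ragna and Vidar — each takes 1/4.
Deceased: Hakon and Frida. Their combined 1/2 is pooled and carried to generation 2.
At generation 2 (Dagny, Liv, Eirik, Kolbein) there are 4 shares of (1/2)/4 = 1/8 each.
Living: Liv, Eirik, and Kolbein — each takes 1/8.
Deceased: Dagny. That 1/8 share is carried to generation 3.
At generation 3 (Hallvard, Asgeir, Brynja, Tove) there are 4 shares of (1/8)/4 = 1/32 each.
Living: Hallvard, Asgeir, Brynja, and Tove — each takes 1/32.

Asgeir 1/32; Brynja 1/32; Eirik 1/8; Hallvard 1/32; Kolbein 1/8; Liv 1/8; Ragna 1/4; Tove 1/32; Vidar 1/4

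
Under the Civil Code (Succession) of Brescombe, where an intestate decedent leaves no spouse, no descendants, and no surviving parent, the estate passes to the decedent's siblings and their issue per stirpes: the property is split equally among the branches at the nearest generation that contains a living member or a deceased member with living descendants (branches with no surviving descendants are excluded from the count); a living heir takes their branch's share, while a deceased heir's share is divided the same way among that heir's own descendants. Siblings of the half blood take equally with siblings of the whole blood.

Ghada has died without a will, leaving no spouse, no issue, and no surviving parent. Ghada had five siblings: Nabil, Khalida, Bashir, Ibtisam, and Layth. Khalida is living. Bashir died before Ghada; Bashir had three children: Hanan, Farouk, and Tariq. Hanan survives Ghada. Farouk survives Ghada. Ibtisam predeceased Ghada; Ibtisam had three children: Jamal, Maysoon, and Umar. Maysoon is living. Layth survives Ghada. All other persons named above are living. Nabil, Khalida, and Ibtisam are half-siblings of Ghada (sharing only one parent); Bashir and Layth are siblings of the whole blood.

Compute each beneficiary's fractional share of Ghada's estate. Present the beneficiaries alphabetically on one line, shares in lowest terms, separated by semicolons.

Farouk 1/15; Hanan 1/15; Jamal 1/15; Khalida 1/5; Layth 1/5; Maysoon 1/15; Nabil 1/5; Tariq 1/15; Umar 1/15

No spouse, descendants, or parent survives, so the estate passes to Ghada's siblings per stirpes.
Half-blood and whole-blood siblings take equally under the stated rule.
The estate is divided into 5 equal shares of 1/5 among Nabil, Khalida, Bashir, Ibtisam, Layth.
Nabil is living and takes 1/5.
Khalida is living and takes 1/5.
Bashir predeceased; the 1/5 allotted to Bashir's branch passes to Bashir's issue by representation.
The 1/5 is divided into 3 equal shares of 1/15 among Hanan, Farouk, Tariq.
Hanan is living and takes 1/15.
Farouk is living and takes 1/15.
Tariq is living and takes 1/15.
Ibtisam predeceased; the 1/5 allotted to Ibtisam's branch passes to Ibtisam's issue by representation.
The 1/5 is divided into 3 equal shares of 1/15 among Jamal, Maysoon, Umar.
Jamal is living and takes 1/15.
Maysoon is living and takes 1/15.
Umar is living and takes 1/15.
Layth is living and takes 1/5.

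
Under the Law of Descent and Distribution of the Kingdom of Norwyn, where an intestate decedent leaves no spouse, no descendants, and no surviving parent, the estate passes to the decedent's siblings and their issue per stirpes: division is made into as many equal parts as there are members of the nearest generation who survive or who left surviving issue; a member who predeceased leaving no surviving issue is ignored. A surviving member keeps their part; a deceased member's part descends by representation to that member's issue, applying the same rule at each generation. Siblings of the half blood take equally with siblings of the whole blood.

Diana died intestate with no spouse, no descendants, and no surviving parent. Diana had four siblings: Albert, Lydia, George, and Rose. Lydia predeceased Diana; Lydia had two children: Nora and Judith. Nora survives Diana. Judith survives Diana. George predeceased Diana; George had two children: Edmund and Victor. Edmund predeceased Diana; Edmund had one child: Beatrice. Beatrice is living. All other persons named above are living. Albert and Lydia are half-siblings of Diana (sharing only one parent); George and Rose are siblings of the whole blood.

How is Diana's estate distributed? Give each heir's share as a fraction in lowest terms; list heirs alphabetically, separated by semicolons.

No spouse, descendants, or parent survives, so the estate passes to Diana's siblings per stirpes.
Half-blood and whole-blood siblings take equally under the stated rule.
The estate is divided into 4 equal shares of 1/4 among Albert, Lydia, George, Rose.
Albert is living and takes 1/4.
Lydia predeceased; the 1/4 allotted to Lydia's branch passes to Lydia's issue by representation.
The 1/4 is divided into 2 equal shares of 1/8 among Nora, Judith.
Nora is living and takes 1/8.
Judith is living and takes 1/8.
George predeceased; the 1/4 allotted to George's branch passes to George's issue by representation.
The 1/4 is divided into 2 equal shares of 1/8 among Edmund, Victor.
Edmund predeceased; the 1/8 allotted to Edmund's branch passes to Edmund's issue by representation.
Beatrice is the sole taker at this level and receives the full 1/8.
Victor is living and takes 1/8.
Rose is living and takes 1/4.

Albert 1/4; Beatrice 1/8; Judith 1/8; Nora 1/8; Rose 1/4; Victor 1/8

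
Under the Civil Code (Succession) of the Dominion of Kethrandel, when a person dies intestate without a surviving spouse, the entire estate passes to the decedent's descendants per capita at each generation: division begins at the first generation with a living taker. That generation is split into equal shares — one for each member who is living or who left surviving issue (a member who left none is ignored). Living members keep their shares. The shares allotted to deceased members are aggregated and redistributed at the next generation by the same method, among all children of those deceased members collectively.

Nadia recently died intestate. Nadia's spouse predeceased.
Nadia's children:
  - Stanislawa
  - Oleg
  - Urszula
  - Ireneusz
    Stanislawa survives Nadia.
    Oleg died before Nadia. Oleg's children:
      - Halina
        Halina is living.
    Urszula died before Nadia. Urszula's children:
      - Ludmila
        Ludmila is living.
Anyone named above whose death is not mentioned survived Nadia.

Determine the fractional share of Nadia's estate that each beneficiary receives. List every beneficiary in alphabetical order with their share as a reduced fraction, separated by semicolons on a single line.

Halina 1/4; Ireneusz 1/4; Ludmila 1/4; Stanislawa 1/4

There is no surviving spouse, so the entire estate passes to Nadia's descendants per capita at each generation.
At generation 1 (Stanislawa, Oleg, Urszula, Ireneusz) there are 4 shares of (1)/4 = 1/4 each.
Living: Stanislawa and Ireneusz — each takes 1/4.
Deceased: Oleg and Urszula. Their combined 1/2 is pooled and carried to generation 2.
At generation 2 (Halina, Ludmila) there are 2 shares of (1/2)/2 = 1/4 each.
Living: Halina and Ludmila — each takes 1/4.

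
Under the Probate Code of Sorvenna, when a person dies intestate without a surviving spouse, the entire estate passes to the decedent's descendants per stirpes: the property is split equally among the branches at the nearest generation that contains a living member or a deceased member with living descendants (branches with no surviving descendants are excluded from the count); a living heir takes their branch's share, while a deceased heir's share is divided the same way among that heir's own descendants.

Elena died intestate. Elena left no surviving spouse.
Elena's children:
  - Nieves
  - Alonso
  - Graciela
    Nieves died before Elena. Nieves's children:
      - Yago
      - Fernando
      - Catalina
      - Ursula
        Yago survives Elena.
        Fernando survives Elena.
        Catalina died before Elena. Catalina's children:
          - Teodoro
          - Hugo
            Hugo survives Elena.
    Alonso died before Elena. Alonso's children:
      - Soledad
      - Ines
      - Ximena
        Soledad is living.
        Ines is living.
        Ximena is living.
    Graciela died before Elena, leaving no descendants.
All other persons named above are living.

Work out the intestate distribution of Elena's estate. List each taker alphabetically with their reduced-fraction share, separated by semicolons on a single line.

There is no surviving spouse, so the entire estate passes to Elena's descendants per stirpes.
Graciela left no surviving issue, so that branch lapses and is disregarded.
The estate is divided into 2 equal shares of 1/2 among Nieves, Alonso.
Nieves predeceased; the 1/2 allotted to Nieves's branch passes to Nieves's issue by representation.
The 1/2 is divided into 4 equal shares of 1/8 among Yago, Fernando, Catalina, Ursula.
Yago is living and takes 1/8.
Fernando is living and takes 1/8.
Catalina predeceased; the 1/8 allotted to Catalina's branch passes to Catalina's issue by representation.
The 1/8 is divided into 2 equal shares of 1/16 among Teodoro, Hugo.
Teodoro is living and takes 1/16.
Hugo is living and takes 1/16.
Ursula is living and takes 1/8.
Alonso predeceased; the 1/2 allotted to Alonso's branch passes to Alonso's issue by representation.
The 1/2 is divided into 3 equal shares of 1/6 among Soledad, Ines, Ximena.
Soledad is living and takes 1/6.
Ines is living and takes 1/6.
Ximena is living and takes 1/6.

Fernando 1/8; Hugo 1/16; Ines 1/6; Soledad 1/6; Teodoro 1/16; Ursula 1/8; Ximena 1/6; Yago 1/8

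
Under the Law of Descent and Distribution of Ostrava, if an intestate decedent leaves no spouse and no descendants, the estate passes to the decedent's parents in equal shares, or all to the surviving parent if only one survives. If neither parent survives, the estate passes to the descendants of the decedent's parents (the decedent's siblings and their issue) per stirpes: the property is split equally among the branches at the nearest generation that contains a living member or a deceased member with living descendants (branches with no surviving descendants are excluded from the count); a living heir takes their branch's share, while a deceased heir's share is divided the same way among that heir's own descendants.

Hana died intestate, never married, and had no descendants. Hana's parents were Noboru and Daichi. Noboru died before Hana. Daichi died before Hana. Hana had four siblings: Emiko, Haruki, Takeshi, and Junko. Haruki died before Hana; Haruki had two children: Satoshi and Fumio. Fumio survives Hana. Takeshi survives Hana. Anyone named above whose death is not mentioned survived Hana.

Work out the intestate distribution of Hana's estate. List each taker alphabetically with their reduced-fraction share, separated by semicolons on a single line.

Neither parent survives and there are no descendants, so the estate passes to Hana's siblings and their issue per stirpes.
The estate is divided into 4 equal shares of 1/4 among Emiko, Haruki, Takeshi, Junko.
Emiko is living and takes 1/4.
Haruki predeceased; the 1/4 allotted to Haruki's branch passes to Haruki's issue by representation.
The 1/4 is divided into 2 equal shares of 1/8 among Satoshi, Fumio.
Satoshi is living and takes 1/8.
Fumio is living and takes 1/8.
Takeshi is living and takes 1/4.
Junko is living and takes 1/4.

Emiko 1/4; Fumio 1/8; Junko 1/4; Satoshi 1/8; Takeshi 1/4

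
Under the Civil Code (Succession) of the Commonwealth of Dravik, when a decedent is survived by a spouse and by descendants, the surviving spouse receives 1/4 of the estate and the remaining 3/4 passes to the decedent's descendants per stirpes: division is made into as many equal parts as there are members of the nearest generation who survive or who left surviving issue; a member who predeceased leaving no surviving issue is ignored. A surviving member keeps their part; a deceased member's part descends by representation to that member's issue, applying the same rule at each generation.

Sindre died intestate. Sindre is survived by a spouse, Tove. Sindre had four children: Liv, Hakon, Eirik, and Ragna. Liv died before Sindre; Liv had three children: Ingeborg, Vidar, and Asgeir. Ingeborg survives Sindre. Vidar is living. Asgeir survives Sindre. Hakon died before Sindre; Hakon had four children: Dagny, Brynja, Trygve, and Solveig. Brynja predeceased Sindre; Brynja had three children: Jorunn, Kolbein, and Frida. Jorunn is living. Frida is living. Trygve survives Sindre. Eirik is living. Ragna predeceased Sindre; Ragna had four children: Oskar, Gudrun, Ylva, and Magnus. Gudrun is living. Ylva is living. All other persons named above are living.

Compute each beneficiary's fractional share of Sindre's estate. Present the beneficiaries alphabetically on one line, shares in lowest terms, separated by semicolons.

Tove, as surviving spouse, takes 1/4.
The remaining 3/4 passes to Sindre's descendants per stirpes.
The 3/4 is divided into 4 equal shares of 3/16 among Liv, Hakon, Eirik, Ragna.
Liv predeceased; the 3/16 allotted to Liv's branch passes to Liv's issue by representation.
The 3/16 is divided into 3 equal shares of 1/16 among Ingeborg, Vidar, Asgeir.
Ingeborg is living and takes 1/16.
Vidar is living and takes 1/16.
Asgeir is living and takes 1/16.
Hakon predeceased; the 3/16 allotted to Hakon's branch passes to Hakon's issue by representation.
The 3/16 is divided into 4 equal shares of 3/64 among Dagny, Brynja, Trygve, Solveig.
Dagny is living and takes 3/64.
Brynja predeceased; the 3/64 allotted to Brynja's branch passes to Brynja's issue by representation.
The 3/64 is divided into 3 equal shares of 1/64 among Jorunn, Kolbein, Frida.
Jorunn is living and takes 1/64.
Kolbein is living and takes 1/64.
Frida is living and takes 1/64.
Trygve is living and takes 3/64.
Solveig is living and takes 3/64.
Eirik is living and takes 3/16.
Ragna predeceased; the 3/16 allotted to Ragna's branch passes to Ragna's issue by representation.
The 3/16 is divided into 4 equal shares of 3/64 among Oskar, Gudrun, Ylva, Magnus.
Oskar is living and takes 3/64.
Gudrun is living and takes 3/64.
Ylva is living and takes 3/64.
Magnus is living and takes 3/64.

Asgeir 1/16; Dagny 3/64; Eirik 3/16; Frida 1/64; Gudrun 3/64; Ingeborg 1/16; Jorunn 1/64; Kolbein 1/64; Magnus 3/64; Oskar 3/64; Solveig 3/64; Tove 1/4; Trygve 3/64; Vidar 1/16; Ylva 3/64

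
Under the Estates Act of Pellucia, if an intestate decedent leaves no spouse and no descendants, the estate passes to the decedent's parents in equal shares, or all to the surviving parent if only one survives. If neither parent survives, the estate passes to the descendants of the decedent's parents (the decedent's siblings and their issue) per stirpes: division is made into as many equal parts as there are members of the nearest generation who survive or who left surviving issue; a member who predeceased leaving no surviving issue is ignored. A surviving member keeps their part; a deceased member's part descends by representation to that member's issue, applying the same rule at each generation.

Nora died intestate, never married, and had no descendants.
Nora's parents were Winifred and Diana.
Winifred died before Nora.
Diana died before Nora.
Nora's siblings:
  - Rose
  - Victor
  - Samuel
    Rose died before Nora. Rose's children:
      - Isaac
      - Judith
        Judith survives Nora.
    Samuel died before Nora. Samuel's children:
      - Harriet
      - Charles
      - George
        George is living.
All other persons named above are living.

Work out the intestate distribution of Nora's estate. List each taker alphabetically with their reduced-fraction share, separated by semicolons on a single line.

Neither parent survives and there are no descendants, so the estate passes to Nora's siblings and their issue per stirpes.
The estate is divided into 3 equal shares of 1/3 among Rose, Victor, Samuel.
Rose predeceased; the 1/3 allotted to Rose's branch passes to Rose's issue by representation.
The 1/3 is divided into 2 equal shares of 1/6 among Isaac, Judith.
Isaac is living and takes 1/6.
Judith is living and takes 1/6.
Victor is living and takes 1/3.
Samuel predeceased; the 1/3 allotted to Samuel's branch passes to Samuel's issue by representation.
The 1/3 is divided into 3 equal shares of 1/9 among Harriet, Charles, George.
Harriet is living and takes 1/9.
Charles is living and takes 1/9.
George is living and takes 1/9.

Charles 1/9; George 1/9; Harriet 1/9; Isaac 1/6; Judith 1/6; Victor 1/3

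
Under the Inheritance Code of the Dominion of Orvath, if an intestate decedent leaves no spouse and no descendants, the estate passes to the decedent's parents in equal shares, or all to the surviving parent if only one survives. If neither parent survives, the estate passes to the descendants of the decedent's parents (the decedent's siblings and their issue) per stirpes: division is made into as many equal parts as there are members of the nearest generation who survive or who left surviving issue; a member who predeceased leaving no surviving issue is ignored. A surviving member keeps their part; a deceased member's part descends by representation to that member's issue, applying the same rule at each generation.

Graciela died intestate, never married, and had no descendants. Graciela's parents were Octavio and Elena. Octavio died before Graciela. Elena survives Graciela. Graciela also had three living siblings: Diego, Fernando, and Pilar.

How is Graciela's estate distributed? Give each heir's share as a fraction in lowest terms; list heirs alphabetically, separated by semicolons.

Only one parent, Elena, survives, so Elena takes the entire estate. The siblings take nothing because a surviving parent has priority.

Elena 1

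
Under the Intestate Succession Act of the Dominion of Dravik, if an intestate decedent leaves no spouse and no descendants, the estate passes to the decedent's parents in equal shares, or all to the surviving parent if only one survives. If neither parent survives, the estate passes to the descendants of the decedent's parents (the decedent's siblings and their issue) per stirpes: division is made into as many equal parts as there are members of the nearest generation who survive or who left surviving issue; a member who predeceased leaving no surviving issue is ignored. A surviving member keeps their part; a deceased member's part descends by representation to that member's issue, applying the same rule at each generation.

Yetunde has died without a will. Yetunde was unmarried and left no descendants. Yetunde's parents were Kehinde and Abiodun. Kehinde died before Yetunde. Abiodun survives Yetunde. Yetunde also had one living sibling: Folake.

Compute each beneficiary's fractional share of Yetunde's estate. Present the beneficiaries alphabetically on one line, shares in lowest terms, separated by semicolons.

Abiodun 1

Only one parent, Abiodun, survives, so Abiodun takes the entire estate. The siblings take nothing because a surviving parent has priority.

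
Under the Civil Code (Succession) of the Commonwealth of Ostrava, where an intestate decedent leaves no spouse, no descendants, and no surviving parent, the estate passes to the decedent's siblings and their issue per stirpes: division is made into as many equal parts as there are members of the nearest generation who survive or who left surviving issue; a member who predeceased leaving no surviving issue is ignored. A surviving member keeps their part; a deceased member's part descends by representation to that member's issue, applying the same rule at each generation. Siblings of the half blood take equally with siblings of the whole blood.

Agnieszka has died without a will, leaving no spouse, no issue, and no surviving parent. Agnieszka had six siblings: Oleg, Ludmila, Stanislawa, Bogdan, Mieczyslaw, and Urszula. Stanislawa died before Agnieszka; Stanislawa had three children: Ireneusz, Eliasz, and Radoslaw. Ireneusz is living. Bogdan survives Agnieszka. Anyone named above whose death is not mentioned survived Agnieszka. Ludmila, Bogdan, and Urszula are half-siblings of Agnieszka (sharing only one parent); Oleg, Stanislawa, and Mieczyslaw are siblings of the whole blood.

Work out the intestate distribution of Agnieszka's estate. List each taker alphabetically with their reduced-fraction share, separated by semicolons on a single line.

No spouse, descendants, or parent survives, so the estate passes to Agnieszka's siblings per stirpes.
Half-blood and whole-blood siblings take equally under the stated rule.
The estate is divided into 6 equal shares of 1/6 among Oleg, Ludmila, Stanislawa, Bogdan, Mieczyslaw, Urszula.
Oleg is living and takes 1/6.
Ludmila is living and takes 1/6.
Stanislawa predeceased; the 1/6 allotted to Stanislawa's branch passes to Stanislawa's issue by representation.
The 1/6 is divided into 3 equal shares of 1/18 among Ireneusz, Eliasz, Radoslaw.
Ireneusz is living and takes 1/18.
Eliasz is living and takes 1/18.
Radoslaw is living and takes 1/18.
Bogdan is living and takes 1/6.
Mieczyslaw is living and takes 1/6.
Urszula is living and takes 1/6.

Bogdan 1/6; Eliasz 1/18; Ireneusz 1/18; Ludmila 1/6; Mieczyslaw 1/6; Oleg 1/6; Radoslaw 1/18; Urszula 1/6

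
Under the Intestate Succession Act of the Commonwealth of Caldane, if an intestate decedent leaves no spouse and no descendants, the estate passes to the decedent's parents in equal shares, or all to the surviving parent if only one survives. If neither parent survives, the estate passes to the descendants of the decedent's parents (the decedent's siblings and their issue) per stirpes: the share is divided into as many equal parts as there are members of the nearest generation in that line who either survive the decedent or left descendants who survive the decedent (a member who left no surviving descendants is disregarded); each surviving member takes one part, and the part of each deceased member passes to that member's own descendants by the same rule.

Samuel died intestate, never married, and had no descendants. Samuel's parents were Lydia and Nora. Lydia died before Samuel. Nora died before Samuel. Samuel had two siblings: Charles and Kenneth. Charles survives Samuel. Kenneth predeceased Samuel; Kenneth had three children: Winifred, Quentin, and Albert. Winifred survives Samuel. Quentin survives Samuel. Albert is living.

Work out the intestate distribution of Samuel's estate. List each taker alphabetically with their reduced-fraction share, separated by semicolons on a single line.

Albert 1/6; Charles 1/2; Quentin 1/6; Winifred 1/6

Neither parent survives and there are no descendants, so the estate passes to Samuel's siblings and their issue per stirpes.
The estate is divided into 2 equal shares of 1/2 among Charles, Kenneth.
Charles is living and takes 1/2.
Kenneth predeceased; the 1/2 allotted to Kenneth's branch passes to Kenneth's issue by representation.
The 1/2 is divided into 3 equal shares of 1/6 among Winifred, Quentin, Albert.
Winifred is living and takes 1/6.
Quentin is living and takes 1/6.
Albert is living and takes 1/6.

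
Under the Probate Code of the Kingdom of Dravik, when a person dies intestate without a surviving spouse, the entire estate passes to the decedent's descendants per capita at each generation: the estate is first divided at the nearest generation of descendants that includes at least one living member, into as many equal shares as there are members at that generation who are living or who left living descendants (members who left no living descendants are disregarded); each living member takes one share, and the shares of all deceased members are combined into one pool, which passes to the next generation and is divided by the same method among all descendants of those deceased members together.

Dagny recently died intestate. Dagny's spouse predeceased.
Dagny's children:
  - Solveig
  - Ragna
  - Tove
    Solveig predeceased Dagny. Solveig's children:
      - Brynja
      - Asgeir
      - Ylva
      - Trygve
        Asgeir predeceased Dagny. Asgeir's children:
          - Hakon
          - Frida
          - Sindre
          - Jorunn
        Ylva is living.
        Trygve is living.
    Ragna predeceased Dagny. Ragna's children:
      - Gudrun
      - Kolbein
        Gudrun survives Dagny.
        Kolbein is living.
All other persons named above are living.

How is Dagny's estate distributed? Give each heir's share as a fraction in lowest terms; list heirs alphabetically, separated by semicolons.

There is no surviving spouse, so the entire estate passes to Dagny's descendants per capita at each generation.
At generation 1 (Solveig, Ragna, Tove) there are 3 shares of (1)/3 = 1/3 each.
Living: Tove — each takes 1/3.
Deceased: Solveig and Ragna. Their combined 2/3 is pooled and carried to generation 2.
At generation 2 (Brynja, Asgeir, Ylva, Trygve, Gudrun, Kolbein) there are 6 shares of (2/3)/6 = 1/9 each.
Living: Brynja, Ylva, Trygve, Gudrun, and Kolbein — each takes 1/9.
Deceased: Asgeir. That 1/9 share is carried to generation 3.
At generation 3 (Hakon, Frida, Sindre, Jorunn) there are 4 shares of (1/9)/4 = 1/36 each.
Living: Hakon, Frida, Sindre, and Jorunn — each takes 1/36.

Brynja 1/9; Frida 1/36; Gudrun 1/9; Hakon 1/36; Jorunn 1/36; Kolbein 1/9; Sindre 1/36; Tove 1/3; Trygve 1/9; Ylva 1/9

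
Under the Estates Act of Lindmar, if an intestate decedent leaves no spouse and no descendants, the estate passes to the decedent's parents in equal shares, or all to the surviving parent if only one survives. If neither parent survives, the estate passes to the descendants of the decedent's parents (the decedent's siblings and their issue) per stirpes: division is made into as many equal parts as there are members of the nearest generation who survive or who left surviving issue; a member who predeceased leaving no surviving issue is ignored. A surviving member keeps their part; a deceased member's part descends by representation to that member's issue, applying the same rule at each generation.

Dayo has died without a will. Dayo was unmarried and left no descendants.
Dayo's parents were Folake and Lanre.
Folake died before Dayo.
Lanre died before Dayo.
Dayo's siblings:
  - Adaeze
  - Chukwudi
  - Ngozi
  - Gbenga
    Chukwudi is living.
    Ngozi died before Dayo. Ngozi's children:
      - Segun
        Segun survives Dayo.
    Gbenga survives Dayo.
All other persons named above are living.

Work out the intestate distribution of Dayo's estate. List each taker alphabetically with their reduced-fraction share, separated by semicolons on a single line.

Adaeze 1/4; Chukwudi 1/4; Gbenga 1/4; Segun 1/4

Neither parent survives and there are no descendants, so the estate passes to Dayo's siblings and their issue per stirpes.
The estate is divided into 4 equal shares of 1/4 among Adaeze, Chukwudi, Ngozi, Gbenga.
Adaeze is living and takes 1/4.
Chukwudi is living and takes 1/4.
Ngozi predeceased; the 1/4 allotted to Ngozi's branch passes to Ngozi's issue by representation.
Segun is the sole taker at this level and receives the full 1/4.
Gbenga is living and takes 1/4.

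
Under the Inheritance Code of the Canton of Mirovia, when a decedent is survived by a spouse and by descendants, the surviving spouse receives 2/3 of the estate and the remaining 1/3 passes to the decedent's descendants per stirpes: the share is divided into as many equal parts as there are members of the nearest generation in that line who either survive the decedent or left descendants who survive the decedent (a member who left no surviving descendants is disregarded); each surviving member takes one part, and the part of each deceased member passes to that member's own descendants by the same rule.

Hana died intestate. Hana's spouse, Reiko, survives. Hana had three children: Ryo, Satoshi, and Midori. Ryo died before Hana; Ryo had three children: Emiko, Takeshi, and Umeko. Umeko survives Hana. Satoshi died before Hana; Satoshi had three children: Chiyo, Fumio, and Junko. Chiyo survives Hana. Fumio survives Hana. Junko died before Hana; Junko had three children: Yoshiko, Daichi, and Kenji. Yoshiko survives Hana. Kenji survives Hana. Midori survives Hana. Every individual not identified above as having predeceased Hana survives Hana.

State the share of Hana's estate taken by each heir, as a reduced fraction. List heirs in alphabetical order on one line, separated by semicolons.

Reiko, as surviving spouse, takes 2/3.
The remaining 1/3 passes to Hana's descendants per stirpes.
The 1/3 is divided into 3 equal shares of 1/9 among Ryo, Satoshi, Midori.
Ryo predeceased; the 1/9 allotted to Ryo's branch passes to Ryo's issue by representation.
The 1/9 is divided into 3 equal shares of 1/27 among Emiko, Takeshi, Umeko.
Emiko is living and takes 1/27.
Takeshi is living and takes 1/27.
Umeko is living and takes 1/27.
Satoshi predeceased; the 1/9 allotted to Satoshi's branch passes to Satoshi's issue by representation.
The 1/9 is divided into 3 equal shares of 1/27 among Chiyo, Fumio, Junko.
Chiyo is living and takes 1/27.
Fumio is living and takes 1/27.
Junko predeceased; the 1/27 allotted to Junko's branch passes to Junko's issue by representation.
The 1/27 is divided into 3 equal shares of 1/81 among Yoshiko, Daichi, Kenji.
Yoshiko is living and takes 1/81.
Daichi is living and takes 1/81.
Kenji is living and takes 1/81.
Midori is living and takes 1/9.

Chiyo 1/27; Daichi 1/81; Emiko 1/27; Fumio 1/27; Kenji 1/81; Midori 1/9; Reiko 2/3; Takeshi 1/27; Umeko 1/27; Yoshiko 1/81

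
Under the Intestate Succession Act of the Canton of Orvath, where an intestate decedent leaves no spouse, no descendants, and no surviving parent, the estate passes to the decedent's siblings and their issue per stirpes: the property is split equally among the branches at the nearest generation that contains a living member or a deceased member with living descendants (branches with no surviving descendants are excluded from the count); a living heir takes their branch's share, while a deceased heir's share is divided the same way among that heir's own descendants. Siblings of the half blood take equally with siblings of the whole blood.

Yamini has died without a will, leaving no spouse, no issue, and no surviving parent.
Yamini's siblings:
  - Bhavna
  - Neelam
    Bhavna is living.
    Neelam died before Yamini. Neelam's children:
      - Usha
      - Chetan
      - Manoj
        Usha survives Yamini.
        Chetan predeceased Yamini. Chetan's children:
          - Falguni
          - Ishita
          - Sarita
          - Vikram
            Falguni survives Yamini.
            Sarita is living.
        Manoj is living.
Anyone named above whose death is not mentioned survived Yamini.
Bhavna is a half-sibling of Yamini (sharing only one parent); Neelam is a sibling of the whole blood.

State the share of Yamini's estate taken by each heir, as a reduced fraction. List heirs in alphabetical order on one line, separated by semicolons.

No spouse, descendants, or parent survives, so the estate passes to Yamini's siblings per stirpes.
Half-blood and whole-blood siblings take equally under the stated rule.
The estate is divided into 2 equal shares of 1/2 among Bhavna, Neelam.
Bhavna is living and takes 1/2.
Neelam predeceased; the 1/2 allotted to Neelam's branch passes to Neelam's issue by representation.
The 1/2 is divided into 3 equal shares of 1/6 among Usha, Chetan, Manoj.
Usha is living and takes 1/6.
Chetan predeceased; the 1/6 allotted to Chetan's branch passes to Chetan's issue by representation.
The 1/6 is divided into 4 equal shares of 1/24 among Falguni, Ishita, Sarita, Vikram.
Falguni is living and takes 1/24.
Ishita is living and takes 1/24.
Sarita is living and takes 1/24.
Vikram is living and takes 1/24.
Manoj is living and takes 1/6.

Bhavna 1/2; Falguni 1/24; Ishita 1/24; Manoj 1/6; Sarita 1/24; Usha 1/6; Vikram 1/24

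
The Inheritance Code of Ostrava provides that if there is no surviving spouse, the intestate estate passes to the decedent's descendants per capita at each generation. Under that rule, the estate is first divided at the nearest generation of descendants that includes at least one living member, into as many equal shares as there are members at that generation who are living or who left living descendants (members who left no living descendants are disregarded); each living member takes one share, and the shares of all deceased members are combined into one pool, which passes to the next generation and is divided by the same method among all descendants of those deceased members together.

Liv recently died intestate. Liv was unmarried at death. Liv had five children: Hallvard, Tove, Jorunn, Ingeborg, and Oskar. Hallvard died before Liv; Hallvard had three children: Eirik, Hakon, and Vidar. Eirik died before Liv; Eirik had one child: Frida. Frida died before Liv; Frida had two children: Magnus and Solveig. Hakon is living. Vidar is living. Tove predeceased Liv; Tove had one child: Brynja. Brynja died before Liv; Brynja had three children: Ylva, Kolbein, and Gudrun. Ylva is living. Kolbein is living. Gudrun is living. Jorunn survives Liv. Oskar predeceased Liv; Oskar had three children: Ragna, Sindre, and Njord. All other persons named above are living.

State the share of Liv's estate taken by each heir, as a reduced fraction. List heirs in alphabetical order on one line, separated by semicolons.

There is no surviving spouse, so the entire estate passes to Liv's descendants per capita at each generation.
At generation 1 (Hallvard, Tove, Jorunn, Ingeborg, Oskar) there are 5 shares of (1)/5 = 1/5 each.
Living: Jorunn and Ingeborg — each takes 1/5.
Deceased: Hallvard, Tove, and Oskar. Their combined 3/5 is pooled and carried to generation 2.
At generation 2 (Eirik, Hakon, Vidar, Brynja, Ragna, Sindre, Njord) there are 7 shares of (3/5)/7 = 3/35 each.
Living: Hakon, Vidar, Ragna, Sindre, and Njord — each takes 3/35.
Deceased: Eirik and Brynja. Their combined 6/35 is pooled and carried to generation 3.
At generation 3 (Frida, Ylva, Kolbein, Gudrun) there are 4 shares of (6/35)/4 = 3/70 each.
Living: Ylva, Kolbein, and Gudrun — each takes 3/70.
Deceased: Frida. That 3/70 share is carried to generation 4.
At generation 4 (Magnus, Solveig) there are 2 shares of (3/70)/2 = 3/140 each.
Living: Magnus and Solveig — each takes 3/140.

Gudrun 3/70; Hakon 3/35; Ingeborg 1/5; Jorunn 1/5; Kolbein 3/70; Magnus 3/140; Njord 3/35; Ragna 3/35; Sindre 3/35; Solveig 3/140; Vidar 3/35; Ylva 3/70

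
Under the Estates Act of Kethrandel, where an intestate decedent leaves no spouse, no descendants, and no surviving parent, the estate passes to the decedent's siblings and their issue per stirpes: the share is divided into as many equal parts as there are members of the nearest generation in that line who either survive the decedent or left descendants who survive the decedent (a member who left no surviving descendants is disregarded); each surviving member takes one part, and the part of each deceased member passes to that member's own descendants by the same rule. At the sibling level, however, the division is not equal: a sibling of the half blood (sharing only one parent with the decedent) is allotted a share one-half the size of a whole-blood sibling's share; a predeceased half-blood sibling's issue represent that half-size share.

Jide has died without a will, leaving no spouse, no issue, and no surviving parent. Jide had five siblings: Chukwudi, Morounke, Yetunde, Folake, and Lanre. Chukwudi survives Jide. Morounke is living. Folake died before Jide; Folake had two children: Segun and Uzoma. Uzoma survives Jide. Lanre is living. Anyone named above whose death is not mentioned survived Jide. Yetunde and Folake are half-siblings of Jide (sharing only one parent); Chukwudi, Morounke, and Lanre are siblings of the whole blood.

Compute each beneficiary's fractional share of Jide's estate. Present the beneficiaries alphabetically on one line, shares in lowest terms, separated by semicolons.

Chukwudi 1/4; Lanre 1/4; Morounke 1/4; Segun 1/16; Uzoma 1/16; Yetunde 1/8

No spouse, descendants, or parent survives, so the estate passes to Jide's siblings per stirpes.
Half-blood siblings count for one-half the weight of whole-blood siblings at the initial division.
Dividing 1 in proportion to weights (total weight 4): Chukwudi (weight 1) → 1/4; Morounke (weight 1) → 1/4; Yetunde (weight 1/2) → 1/8; Folake (weight 1/2) → 1/8; Lanre (weight 1) → 1/4.
Chukwudi is living and takes 1/4.
Morounke is living and takes 1/4.
Yetunde is living and takes 1/8.
Folake predeceased; the 1/8 allotted to Folake's branch passes to Folake's issue by representation.
The 1/8 is divided into 2 equal shares of 1/16 among Segun, Uzoma.
Segun is living and takes 1/16.
Uzoma is living and takes 1/16.
Lanre is living and takes 1/4.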